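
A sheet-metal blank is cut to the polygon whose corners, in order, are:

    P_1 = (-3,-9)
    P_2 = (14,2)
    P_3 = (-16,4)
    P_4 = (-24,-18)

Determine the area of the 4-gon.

377

Apply the surveyor's formula: 2A = Σ (x_i·y_{i+1} − x_{i+1}·y_i), indices taken mod 4.
P_1→P_2: (-3)(2) − (14)(-9) = 120
P_2→P_3: (14)(4) − (-16)(2) = 88
P_3→P_4: (-16)(-18) − (-24)(4) = 384
P_4→P_1: (-24)(-9) − (-3)(-18) = 162
Σ = 754
Area = |Σ|/2 = 377.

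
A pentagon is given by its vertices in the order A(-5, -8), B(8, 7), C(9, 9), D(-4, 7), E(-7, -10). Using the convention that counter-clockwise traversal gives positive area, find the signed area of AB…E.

116

Apply the shoelace formula: 2A = Σ (x_i·y_{i+1} − x_{i+1}·y_i), indices taken mod 5.
Σ = (29) + (9) + (99) + (89) + (6) = 232
Signed area = Σ/2 = 116 (positive ⇒ counter-clockwise traversal).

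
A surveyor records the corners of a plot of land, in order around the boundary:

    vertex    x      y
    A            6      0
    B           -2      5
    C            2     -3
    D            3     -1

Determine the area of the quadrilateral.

19.5

Apply Gauss's area formula: 2A = Σ (x_i·y_{i+1} − x_{i+1}·y_i), indices taken mod 4.
A→B: (6)(5) − (-2)(0) = 30
B→C: (-2)(-3) − (2)(5) = -4
C→D: (2)(-1) − (3)(-3) = 7
D→A: (3)(0) − (6)(-1) = 6
Σ = 39
Area = |Σ|/2 = 19.5.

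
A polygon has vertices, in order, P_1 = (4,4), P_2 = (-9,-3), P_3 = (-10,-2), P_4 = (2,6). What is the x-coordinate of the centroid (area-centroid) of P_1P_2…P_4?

-23/9

Apply the shoelace formula. First the cross-terms c_i = x_i·y_{i+1} − x_{i+1}·y_i:
  24, -12, -56, -16  ⇒  2A = -60, A = -30.
Then Σ (x_i + x_{i+1})·c_i = 460, so x̄ = 460 / (6·(-30)) = -23/9.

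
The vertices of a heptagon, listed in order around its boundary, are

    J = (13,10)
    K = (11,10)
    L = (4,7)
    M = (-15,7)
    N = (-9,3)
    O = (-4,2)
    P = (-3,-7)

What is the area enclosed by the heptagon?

148.5

Apply the surveyor's formula: 2A = Σ (x_i·y_{i+1} − x_{i+1}·y_i), indices taken mod 7.
Σ = (20) + (37) + (133) + (18) + (-6) + (34) + (61) = 297
Area = |Σ|/2 = 148.5.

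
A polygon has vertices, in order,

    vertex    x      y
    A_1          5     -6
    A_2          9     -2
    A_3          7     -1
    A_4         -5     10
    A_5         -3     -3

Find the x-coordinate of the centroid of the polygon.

133/144

Apply Gauss's area formula. First the cross-terms c_i = x_i·y_{i+1} − x_{i+1}·y_i:
  44, 5, 65, 45, 33  ⇒  2A = 192, A = 96.
Then Σ (x_i + x_{i+1})·c_i = 532, so x̄ = 532 / (6·96) = 133/144.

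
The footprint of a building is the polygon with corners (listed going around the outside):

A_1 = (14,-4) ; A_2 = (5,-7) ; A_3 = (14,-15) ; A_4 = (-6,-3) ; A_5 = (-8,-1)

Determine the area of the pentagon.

79.5

Apply the shoelace formula: 2A = Σ (x_i·y_{i+1} − x_{i+1}·y_i), indices taken mod 5.
Σ = (-78) + (23) + (-132) + (-18) + (46) = -159
Area = |Σ|/2 = 79.5.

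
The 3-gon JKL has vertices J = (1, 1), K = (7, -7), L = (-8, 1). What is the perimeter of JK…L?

36

|JK| = √((6)² + (-8)²) = √100 = 10
|KL| = √((-15)² + (8)²) = √289 = 17
|LJ| = √((9)² + (0)²) = √81 = 9
Perimeter = 10 + 17 + 9 = 36.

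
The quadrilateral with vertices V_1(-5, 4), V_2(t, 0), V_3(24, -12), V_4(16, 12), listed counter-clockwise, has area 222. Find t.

Write out the shoelace sum; only the two edges meeting at V_2 involve t:
2·Area = [((-5)·0 − t·4) + (t·(-12) − 24·0)] + 604
       = -16·t + 604 = 444
⇒ t = 10.

10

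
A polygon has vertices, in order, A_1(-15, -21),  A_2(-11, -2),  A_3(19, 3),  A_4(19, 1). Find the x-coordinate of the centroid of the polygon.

-127/103

Apply the surveyor's formula. First the cross-terms c_i = x_i·y_{i+1} − x_{i+1}·y_i:
  -201, 5, -38, -384  ⇒  2A = -618, A = -309.
Then Σ (x_i + x_{i+1})·c_i = 2286, so x̄ = 2286 / (6·(-309)) = -127/103.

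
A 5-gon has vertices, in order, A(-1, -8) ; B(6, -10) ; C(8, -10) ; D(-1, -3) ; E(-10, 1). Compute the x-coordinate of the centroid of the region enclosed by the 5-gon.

Apply Gauss's area formula. First the cross-terms c_i = x_i·y_{i+1} − x_{i+1}·y_i:
  58, 20, -34, -31, 81  ⇒  2A = 94, A = 47.
Then Σ (x_i + x_{i+1})·c_i = -218, so x̄ = -218 / (6·47) = -109/141.

-109/141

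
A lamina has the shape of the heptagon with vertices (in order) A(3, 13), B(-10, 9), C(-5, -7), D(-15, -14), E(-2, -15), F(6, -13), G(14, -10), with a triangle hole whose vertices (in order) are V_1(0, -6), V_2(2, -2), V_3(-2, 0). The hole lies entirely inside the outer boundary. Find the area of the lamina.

432

Outer boundary:
A→B: (3)(9) − (-10)(13) = 157
B→C: (-10)(-7) − (-5)(9) = 115
C→D: (-5)(-14) − (-15)(-7) = -35
D→E: (-15)(-15) − (-2)(-14) = 197
E→F: (-2)(-13) − (6)(-15) = 116
F→G: (6)(-10) − (14)(-13) = 122
G→A: (14)(13) − (3)(-10) = 212
Σ = 884
Area = |Σ|/2 = 442.
Hole:
Apply the shoelace formula: 2A = Σ (x_i·y_{i+1} − x_{i+1}·y_i), indices taken mod 3.
Σ = (12) + (-4) + (12) = 20
Area = |Σ|/2 = 10.
Net area = 442 − 10 = 432.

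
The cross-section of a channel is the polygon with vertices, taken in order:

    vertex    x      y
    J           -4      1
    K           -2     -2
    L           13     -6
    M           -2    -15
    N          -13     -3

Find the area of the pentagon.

J→K: (-4)(-2) − (-2)(1) = 10
K→L: (-2)(-6) − (13)(-2) = 38
L→M: (13)(-15) − (-2)(-6) = -207
M→N: (-2)(-3) − (-13)(-15) = -189
N→J: (-13)(1) − (-4)(-3) = -25
Σ = -373
Area = |Σ|/2 = 186.5.

186.5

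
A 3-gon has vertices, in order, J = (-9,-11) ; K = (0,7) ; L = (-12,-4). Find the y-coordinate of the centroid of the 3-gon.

Apply the shoelace (surveyor's) formula. First the cross-terms c_i = x_i·y_{i+1} − x_{i+1}·y_i:
  -63, 84, 96  ⇒  2A = 117, A = 58.5.
Then Σ (y_i + y_{i+1})·c_i = -936, so ȳ = -936 / (6·58.5) = -8/3.

-8/3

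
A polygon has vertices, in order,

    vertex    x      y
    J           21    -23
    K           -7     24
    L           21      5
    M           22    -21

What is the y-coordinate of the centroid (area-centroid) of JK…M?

43/29

Apply the shoelace (surveyor's) formula. First the cross-terms c_i = x_i·y_{i+1} − x_{i+1}·y_i:
  343, -539, -551, -65  ⇒  2A = -812, A = -406.
Then Σ (y_i + y_{i+1})·c_i = -3612, so ȳ = -3612 / (6·(-406)) = 43/29.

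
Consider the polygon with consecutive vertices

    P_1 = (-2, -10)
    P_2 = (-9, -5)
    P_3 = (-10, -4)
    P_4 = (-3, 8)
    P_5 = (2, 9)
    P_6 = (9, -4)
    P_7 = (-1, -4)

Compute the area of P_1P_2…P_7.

P_1→P_2: (-2)(-5) − (-9)(-10) = -80
P_2→P_3: (-9)(-4) − (-10)(-5) = -14
P_3→P_4: (-10)(8) − (-3)(-4) = -92
P_4→P_5: (-3)(9) − (2)(8) = -43
P_5→P_6: (2)(-4) − (9)(9) = -89
P_6→P_7: (9)(-4) − (-1)(-4) = -40
P_7→P_1: (-1)(-10) − (-2)(-4) = 2
Σ = -356
Area = |Σ|/2 = 178.

178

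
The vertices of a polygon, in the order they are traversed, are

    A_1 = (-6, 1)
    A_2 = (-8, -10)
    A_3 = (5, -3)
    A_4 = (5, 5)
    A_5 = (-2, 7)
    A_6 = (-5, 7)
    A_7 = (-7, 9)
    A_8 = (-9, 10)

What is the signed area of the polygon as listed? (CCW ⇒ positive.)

Σ = (68) + (74) + (40) + (45) + (21) + (4) + (11) + (51) = 314
Signed area = Σ/2 = 157 (positive ⇒ counter-clockwise traversal).

157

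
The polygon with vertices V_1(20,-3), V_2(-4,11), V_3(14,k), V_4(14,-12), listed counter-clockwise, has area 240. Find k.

The doubled signed area Σ (x_i y_{i+1} − x_{i+1} y_i) is linear in k.
With k=0 it equals 84; the coefficient of k is -18 (from the two edges through V_3).
So -18·k + 84 = 2·240 = 480 ⇒ k = -22.

-22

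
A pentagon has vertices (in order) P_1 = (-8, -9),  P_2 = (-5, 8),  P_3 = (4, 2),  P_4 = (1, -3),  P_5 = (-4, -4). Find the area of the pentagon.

88.5

Σ = (-109) + (-42) + (-14) + (-16) + (4) = -177
Area = |Σ|/2 = 88.5.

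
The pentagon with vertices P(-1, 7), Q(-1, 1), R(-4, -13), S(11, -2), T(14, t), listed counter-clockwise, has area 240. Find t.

Write out the shoelace sum; only the two edges meeting at T involve t:
2·Area = [(11·t − 14·(-2)) + (14·7 − (-1)·t)] + 174
       = 12·t + 300 = 480
⇒ t = 15.

15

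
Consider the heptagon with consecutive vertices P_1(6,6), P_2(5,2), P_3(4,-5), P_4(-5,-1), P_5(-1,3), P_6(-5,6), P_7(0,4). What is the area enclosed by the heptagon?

65.5

P_1→P_2: (6)(2) − (5)(6) = -18
P_2→P_3: (5)(-5) − (4)(2) = -33
P_3→P_4: (4)(-1) − (-5)(-5) = -29
P_4→P_5: (-5)(3) − (-1)(-1) = -16
P_5→P_6: (-1)(6) − (-5)(3) = 9
P_6→P_7: (-5)(4) − (0)(6) = -20
P_7→P_1: (0)(6) − (6)(4) = -24
Σ = -131
Area = |Σ|/2 = 65.5.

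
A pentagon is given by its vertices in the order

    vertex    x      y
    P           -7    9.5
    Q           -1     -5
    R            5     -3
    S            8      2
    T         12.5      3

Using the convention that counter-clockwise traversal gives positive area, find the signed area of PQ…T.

Cross-terms: 44.5, 28, 34, -1, 139.75  ⇒  Σ = 245.25
Signed area = Σ/2 = 122.625 (positive ⇒ counter-clockwise traversal).

122.625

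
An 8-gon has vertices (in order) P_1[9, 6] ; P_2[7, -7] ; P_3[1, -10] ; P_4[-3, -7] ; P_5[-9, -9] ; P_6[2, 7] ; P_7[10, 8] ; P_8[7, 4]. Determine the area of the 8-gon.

Σ = (-105) + (-63) + (-37) + (-36) + (-45) + (-54) + (-16) + (6) = -350
Area = |Σ|/2 = 175.

175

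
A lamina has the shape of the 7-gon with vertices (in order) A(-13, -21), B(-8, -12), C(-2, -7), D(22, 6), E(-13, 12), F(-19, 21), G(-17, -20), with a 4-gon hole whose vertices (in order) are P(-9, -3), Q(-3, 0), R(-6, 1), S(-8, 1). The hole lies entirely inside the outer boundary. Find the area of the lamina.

635

Outer boundary:
Apply the shoelace (surveyor's) formula: 2A = Σ (x_i·y_{i+1} − x_{i+1}·y_i), indices taken mod 7.
Cross-terms: -12, 32, 142, 342, -45, 737, 97  ⇒  Σ = 1293
Area = |Σ|/2 = 646.5.
Hole:
Cross-terms: -9, -3, 2, 33  ⇒  Σ = 23
Area = |Σ|/2 = 11.5.
Net area = 646.5 − 11.5 = 635.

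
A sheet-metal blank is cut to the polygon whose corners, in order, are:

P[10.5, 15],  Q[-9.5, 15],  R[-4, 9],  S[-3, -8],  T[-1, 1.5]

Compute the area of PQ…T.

P→Q: (10.5)(15) − (-9.5)(15) = 300
Q→R: (-9.5)(9) − (-4)(15) = -25.5
R→S: (-4)(-8) − (-3)(9) = 59
S→T: (-3)(1.5) − (-1)(-8) = -12.5
T→P: (-1)(15) − (10.5)(1.5) = -30.75
Σ = 290.25
Area = |Σ|/2 = 145.125.

145.125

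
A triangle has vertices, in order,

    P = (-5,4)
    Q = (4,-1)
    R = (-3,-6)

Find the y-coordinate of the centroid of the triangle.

-1

Apply the shoelace formula. First the cross-terms c_i = x_i·y_{i+1} − x_{i+1}·y_i:
  -11, -27, -42  ⇒  2A = -80, A = -40.
Then Σ (y_i + y_{i+1})·c_i = 240, so ȳ = 240 / (6·(-40)) = -1.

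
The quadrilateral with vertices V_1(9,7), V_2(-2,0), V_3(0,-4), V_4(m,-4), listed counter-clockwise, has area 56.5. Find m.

5

Write out the shoelace sum; only the two edges meeting at V_4 involve m:
2·Area = [(0·(-4) − m·(-4)) + (m·7 − 9·(-4))] + 22
       = 11·m + 58 = 113
⇒ m = 5.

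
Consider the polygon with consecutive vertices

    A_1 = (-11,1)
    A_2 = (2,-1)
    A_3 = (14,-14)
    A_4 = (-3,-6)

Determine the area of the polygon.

Apply the shoelace formula: 2A = Σ (x_i·y_{i+1} − x_{i+1}·y_i), indices taken mod 4.
Σ = (9) + (-14) + (-126) + (-69) = -200
Area = |Σ|/2 = 100.

100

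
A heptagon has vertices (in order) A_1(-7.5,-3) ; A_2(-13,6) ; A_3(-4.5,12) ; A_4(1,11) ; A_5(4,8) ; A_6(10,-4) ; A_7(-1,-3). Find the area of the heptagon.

Apply the shoelace formula: 2A = Σ (x_i·y_{i+1} − x_{i+1}·y_i), indices taken mod 7.
A_1→A_2: (-7.5)(6) − (-13)(-3) = -84
A_2→A_3: (-13)(12) − (-4.5)(6) = -129
A_3→A_4: (-4.5)(11) − (1)(12) = -61.5
A_4→A_5: (1)(8) − (4)(11) = -36
A_5→A_6: (4)(-4) − (10)(8) = -96
A_6→A_7: (10)(-3) − (-1)(-4) = -34
A_7→A_1: (-1)(-3) − (-7.5)(-3) = -19.5
Σ = -460
Area = |Σ|/2 = 230.

230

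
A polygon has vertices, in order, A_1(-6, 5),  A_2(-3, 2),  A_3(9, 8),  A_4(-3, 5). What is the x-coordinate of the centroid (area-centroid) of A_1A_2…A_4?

0

Apply the surveyor's formula. First the cross-terms c_i = x_i·y_{i+1} − x_{i+1}·y_i:
  3, -42, 69, 15  ⇒  2A = 45, A = 22.5.
Then Σ (x_i + x_{i+1})·c_i = 0, so x̄ = 0 / (6·22.5) = 0.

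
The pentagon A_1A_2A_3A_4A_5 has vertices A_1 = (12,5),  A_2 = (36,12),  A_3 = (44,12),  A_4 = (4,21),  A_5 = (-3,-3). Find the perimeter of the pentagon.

|A_1A_2| = √((24)² + (7)²) = √625 = 25
|A_2A_3| = √((8)² + (0)²) = √64 = 8
|A_3A_4| = √((-40)² + (9)²) = √1681 = 41
|A_4A_5| = √((-7)² + (-24)²) = √625 = 25
|A_5A_1| = √((15)² + (8)²) = √289 = 17
Perimeter = 25 + 8 + 41 + 25 + 17 = 116.

116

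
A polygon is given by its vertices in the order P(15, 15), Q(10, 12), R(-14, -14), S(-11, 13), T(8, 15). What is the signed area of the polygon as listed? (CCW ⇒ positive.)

Σ = (30) + (28) + (-336) + (-269) + (-105) = -652
Signed area = Σ/2 = -326 (negative ⇒ clockwise traversal).

-326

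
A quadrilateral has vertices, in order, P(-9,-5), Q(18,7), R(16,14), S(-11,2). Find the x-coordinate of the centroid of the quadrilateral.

3.5

Apply the shoelace (surveyor's) formula. First the cross-terms c_i = x_i·y_{i+1} − x_{i+1}·y_i:
  27, 140, 186, 73  ⇒  2A = 426, A = 213.
Then Σ (x_i + x_{i+1})·c_i = 4473, so x̄ = 4473 / (6·213) = 3.5.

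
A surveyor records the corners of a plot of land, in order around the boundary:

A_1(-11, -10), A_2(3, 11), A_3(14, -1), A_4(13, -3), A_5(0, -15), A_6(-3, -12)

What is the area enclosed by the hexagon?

Σ = (-91) + (-157) + (-29) + (-195) + (-45) + (-102) = -619
Area = |Σ|/2 = 309.5.

309.5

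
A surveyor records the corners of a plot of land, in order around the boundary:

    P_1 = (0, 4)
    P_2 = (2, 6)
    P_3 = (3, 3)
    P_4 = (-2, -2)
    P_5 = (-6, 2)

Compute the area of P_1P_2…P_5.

30

Apply the shoelace (surveyor's) formula: 2A = Σ (x_i·y_{i+1} − x_{i+1}·y_i), indices taken mod 5.
P_1→P_2: (0)(6) − (2)(4) = -8
P_2→P_3: (2)(3) − (3)(6) = -12
P_3→P_4: (3)(-2) − (-2)(3) = 0
P_4→P_5: (-2)(2) − (-6)(-2) = -16
P_5→P_1: (-6)(4) − (0)(2) = -24
Σ = -60
Area = |Σ|/2 = 30.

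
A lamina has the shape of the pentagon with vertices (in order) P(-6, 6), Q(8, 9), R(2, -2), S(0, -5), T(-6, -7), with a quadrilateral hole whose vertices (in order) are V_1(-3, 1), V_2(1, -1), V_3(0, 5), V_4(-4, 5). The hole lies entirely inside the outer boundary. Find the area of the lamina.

108

Outer boundary:
Apply Gauss's area formula: 2A = Σ (x_i·y_{i+1} − x_{i+1}·y_i), indices taken mod 5.
Cross-terms: -102, -34, -10, -30, -78  ⇒  Σ = -254
Area = |Σ|/2 = 127.
Hole:
Cross-terms: 2, 5, 20, 11  ⇒  Σ = 38
Area = |Σ|/2 = 19.
Net area = 127 − 19 = 108.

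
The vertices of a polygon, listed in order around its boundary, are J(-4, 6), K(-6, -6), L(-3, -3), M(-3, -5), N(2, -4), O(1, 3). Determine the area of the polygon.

Apply Gauss's area formula: 2A = Σ (x_i·y_{i+1} − x_{i+1}·y_i), indices taken mod 6.
Cross-terms: 60, 0, 6, 22, 10, 18  ⇒  Σ = 116
Area = |Σ|/2 = 58.

58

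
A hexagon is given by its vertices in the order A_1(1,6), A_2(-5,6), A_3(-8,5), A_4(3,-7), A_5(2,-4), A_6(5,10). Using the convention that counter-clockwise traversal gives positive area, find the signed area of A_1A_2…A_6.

Cross-terms: 36, 23, 41, 2, 40, 20  ⇒  Σ = 162
Signed area = Σ/2 = 81 (positive ⇒ counter-clockwise traversal).

81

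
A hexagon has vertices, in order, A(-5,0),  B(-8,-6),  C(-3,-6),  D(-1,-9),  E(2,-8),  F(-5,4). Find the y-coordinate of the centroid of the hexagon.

Apply Gauss's area formula. First the cross-terms c_i = x_i·y_{i+1} − x_{i+1}·y_i:
  30, 30, 21, 26, -32, 20  ⇒  2A = 95, A = 47.5.
Then Σ (y_i + y_{i+1})·c_i = -1089, so ȳ = -1089 / (6·47.5) = -363/95.

-363/95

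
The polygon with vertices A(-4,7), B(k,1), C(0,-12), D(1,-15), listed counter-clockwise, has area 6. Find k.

The doubled signed area Σ (x_i y_{i+1} − x_{i+1} y_i) is linear in k.
With k=0 it equals -45; the coefficient of k is -19 (from the two edges through B).
So -19·k + -45 = 2·6 = 12 ⇒ k = -3.

-3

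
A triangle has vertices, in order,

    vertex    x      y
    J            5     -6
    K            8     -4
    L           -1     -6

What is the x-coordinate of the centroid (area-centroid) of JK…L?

4

Apply Gauss's area formula. First the cross-terms c_i = x_i·y_{i+1} − x_{i+1}·y_i:
  28, -52, 36  ⇒  2A = 12, A = 6.
Then Σ (x_i + x_{i+1})·c_i = 144, so x̄ = 144 / (6·6) = 4.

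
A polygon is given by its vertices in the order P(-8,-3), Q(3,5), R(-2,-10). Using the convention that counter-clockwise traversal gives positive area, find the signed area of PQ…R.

Apply Gauss's area formula: 2A = Σ (x_i·y_{i+1} − x_{i+1}·y_i), indices taken mod 3.
P→Q: (-8)(5) − (3)(-3) = -31
Q→R: (3)(-10) − (-2)(5) = -20
R→P: (-2)(-3) − (-8)(-10) = -74
Σ = -125
Signed area = Σ/2 = -62.5 (negative ⇒ clockwise traversal).

-62.5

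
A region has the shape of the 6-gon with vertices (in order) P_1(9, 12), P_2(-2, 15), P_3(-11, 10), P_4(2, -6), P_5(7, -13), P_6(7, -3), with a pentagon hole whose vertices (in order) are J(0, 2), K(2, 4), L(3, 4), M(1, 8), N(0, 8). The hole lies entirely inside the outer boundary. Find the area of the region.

263.5

Outer boundary:
Apply Gauss's area formula: 2A = Σ (x_i·y_{i+1} − x_{i+1}·y_i), indices taken mod 6.
Cross-terms: 159, 145, 46, 16, 70, 111  ⇒  Σ = 547
Area = |Σ|/2 = 273.5.
Hole:
Cross-terms: -4, -4, 20, 8, 0  ⇒  Σ = 20
Area = |Σ|/2 = 10.
Net area = 273.5 − 10 = 263.5.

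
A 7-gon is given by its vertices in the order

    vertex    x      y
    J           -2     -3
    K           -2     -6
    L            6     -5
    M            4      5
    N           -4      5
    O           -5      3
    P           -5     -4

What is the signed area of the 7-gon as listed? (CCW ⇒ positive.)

98.5

Apply the shoelace (surveyor's) formula: 2A = Σ (x_i·y_{i+1} − x_{i+1}·y_i), indices taken mod 7.
Cross-terms: 6, 46, 50, 40, 13, 35, 7  ⇒  Σ = 197
Signed area = Σ/2 = 98.5 (positive ⇒ counter-clockwise traversal).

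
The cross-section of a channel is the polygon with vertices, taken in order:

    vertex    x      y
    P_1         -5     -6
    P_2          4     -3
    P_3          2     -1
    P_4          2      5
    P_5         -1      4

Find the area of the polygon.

Apply the shoelace formula: 2A = Σ (x_i·y_{i+1} − x_{i+1}·y_i), indices taken mod 5.
P_1→P_2: (-5)(-3) − (4)(-6) = 39
P_2→P_3: (4)(-1) − (2)(-3) = 2
P_3→P_4: (2)(5) − (2)(-1) = 12
P_4→P_5: (2)(4) − (-1)(5) = 13
P_5→P_1: (-1)(-6) − (-5)(4) = 26
Σ = 92
Area = |Σ|/2 = 46.

46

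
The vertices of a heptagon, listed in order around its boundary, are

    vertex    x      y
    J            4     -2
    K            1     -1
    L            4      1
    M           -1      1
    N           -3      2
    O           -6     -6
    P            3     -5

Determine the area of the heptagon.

50.5

Apply the surveyor's formula: 2A = Σ (x_i·y_{i+1} − x_{i+1}·y_i), indices taken mod 7.
J→K: (4)(-1) − (1)(-2) = -2
K→L: (1)(1) − (4)(-1) = 5
L→M: (4)(1) − (-1)(1) = 5
M→N: (-1)(2) − (-3)(1) = 1
N→O: (-3)(-6) − (-6)(2) = 30
O→P: (-6)(-5) − (3)(-6) = 48
P→J: (3)(-2) − (4)(-5) = 14
Σ = 101
Area = |Σ|/2 = 50.5.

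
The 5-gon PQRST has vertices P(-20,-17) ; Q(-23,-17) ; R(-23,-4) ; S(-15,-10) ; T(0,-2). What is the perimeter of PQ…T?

68

|PQ| = √((-3)² + (0)²) = √9 = 3
|QR| = √((0)² + (13)²) = √169 = 13
|RS| = √((8)² + (-6)²) = √100 = 10
|ST| = √((15)² + (8)²) = √289 = 17
|TP| = √((-20)² + (-15)²) = √625 = 25
Perimeter = 3 + 13 + 10 + 17 + 25 = 68.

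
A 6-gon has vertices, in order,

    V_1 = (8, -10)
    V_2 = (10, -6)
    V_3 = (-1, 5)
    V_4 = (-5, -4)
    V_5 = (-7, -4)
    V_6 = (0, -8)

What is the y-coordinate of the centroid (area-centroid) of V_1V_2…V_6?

Apply the surveyor's formula. First the cross-terms c_i = x_i·y_{i+1} − x_{i+1}·y_i:
  52, 44, 29, -8, 56, 64  ⇒  2A = 237, A = 118.5.
Then Σ (y_i + y_{i+1})·c_i = -2607, so ȳ = -2607 / (6·118.5) = -11/3.

-11/3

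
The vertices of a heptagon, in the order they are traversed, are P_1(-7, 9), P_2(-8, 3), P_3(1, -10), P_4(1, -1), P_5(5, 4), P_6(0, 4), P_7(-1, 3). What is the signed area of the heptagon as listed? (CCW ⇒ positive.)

Apply the shoelace formula: 2A = Σ (x_i·y_{i+1} − x_{i+1}·y_i), indices taken mod 7.
P_1→P_2: (-7)(3) − (-8)(9) = 51
P_2→P_3: (-8)(-10) − (1)(3) = 77
P_3→P_4: (1)(-1) − (1)(-10) = 9
P_4→P_5: (1)(4) − (5)(-1) = 9
P_5→P_6: (5)(4) − (0)(4) = 20
P_6→P_7: (0)(3) − (-1)(4) = 4
P_7→P_1: (-1)(9) − (-7)(3) = 12
Σ = 182
Signed area = Σ/2 = 91 (positive ⇒ counter-clockwise traversal).

91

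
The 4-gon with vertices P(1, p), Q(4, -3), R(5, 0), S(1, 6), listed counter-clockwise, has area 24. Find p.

Write out the shoelace sum; only the two edges meeting at P involve p:
2·Area = [(1·p − 1·6) + (1·(-3) − 4·p)] + 45
       = -3·p + 36 = 48
⇒ p = -4.

-4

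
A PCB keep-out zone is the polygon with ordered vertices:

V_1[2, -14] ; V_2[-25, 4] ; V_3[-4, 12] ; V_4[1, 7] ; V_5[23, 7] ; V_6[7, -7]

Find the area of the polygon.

557

Apply Gauss's area formula: 2A = Σ (x_i·y_{i+1} − x_{i+1}·y_i), indices taken mod 6.
Σ = (-342) + (-284) + (-40) + (-154) + (-210) + (-84) = -1114
Area = |Σ|/2 = 557.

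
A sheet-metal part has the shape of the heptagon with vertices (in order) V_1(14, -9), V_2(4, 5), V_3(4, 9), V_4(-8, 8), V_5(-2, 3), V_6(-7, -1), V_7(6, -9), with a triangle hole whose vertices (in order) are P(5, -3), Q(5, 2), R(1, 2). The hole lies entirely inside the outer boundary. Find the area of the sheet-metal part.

Outer boundary:
Apply the shoelace formula: 2A = Σ (x_i·y_{i+1} − x_{i+1}·y_i), indices taken mod 7.
Cross-terms: 106, 16, 104, -8, 23, 69, 72  ⇒  Σ = 382
Area = |Σ|/2 = 191.
Hole:
Σ = (25) + (8) + (-13) = 20
Area = |Σ|/2 = 10.
Net area = 191 − 10 = 181.

181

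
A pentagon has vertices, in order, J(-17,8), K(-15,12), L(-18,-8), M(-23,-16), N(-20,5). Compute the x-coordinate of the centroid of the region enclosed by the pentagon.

-4408/231

Apply Gauss's area formula. First the cross-terms c_i = x_i·y_{i+1} − x_{i+1}·y_i:
  -84, 336, 104, -435, -75  ⇒  2A = -154, A = -77.
Then Σ (x_i + x_{i+1})·c_i = 8816, so x̄ = 8816 / (6·(-77)) = -4408/231.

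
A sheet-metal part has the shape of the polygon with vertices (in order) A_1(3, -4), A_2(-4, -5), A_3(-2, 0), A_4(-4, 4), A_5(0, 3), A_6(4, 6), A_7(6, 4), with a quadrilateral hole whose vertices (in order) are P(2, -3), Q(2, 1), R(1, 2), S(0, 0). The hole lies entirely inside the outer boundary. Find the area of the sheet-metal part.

59

Outer boundary:
Σ = (-31) + (-10) + (-8) + (-12) + (-12) + (-20) + (-36) = -129
Area = |Σ|/2 = 64.5.
Hole:
Apply the shoelace formula: 2A = Σ (x_i·y_{i+1} − x_{i+1}·y_i), indices taken mod 4.
Σ = (8) + (3) + (0) + (0) = 11
Area = |Σ|/2 = 5.5.
Net area = 64.5 − 5.5 = 59.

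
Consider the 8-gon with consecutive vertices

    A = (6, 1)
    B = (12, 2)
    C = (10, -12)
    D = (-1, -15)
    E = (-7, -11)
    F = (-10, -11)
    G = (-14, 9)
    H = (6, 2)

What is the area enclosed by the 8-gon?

Apply the surveyor's formula: 2A = Σ (x_i·y_{i+1} − x_{i+1}·y_i), indices taken mod 8.
Σ = (0) + (-164) + (-162) + (-94) + (-33) + (-244) + (-82) + (-6) = -785
Area = |Σ|/2 = 392.5.

392.5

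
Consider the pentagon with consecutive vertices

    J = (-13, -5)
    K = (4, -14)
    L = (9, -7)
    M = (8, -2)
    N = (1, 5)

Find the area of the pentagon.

Apply the shoelace (surveyor's) formula: 2A = Σ (x_i·y_{i+1} − x_{i+1}·y_i), indices taken mod 5.
J→K: (-13)(-14) − (4)(-5) = 202
K→L: (4)(-7) − (9)(-14) = 98
L→M: (9)(-2) − (8)(-7) = 38
M→N: (8)(5) − (1)(-2) = 42
N→J: (1)(-5) − (-13)(5) = 60
Σ = 440
Area = |Σ|/2 = 220.

220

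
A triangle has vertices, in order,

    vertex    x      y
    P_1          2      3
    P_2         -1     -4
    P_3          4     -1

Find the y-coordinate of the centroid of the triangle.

Apply the shoelace (surveyor's) formula. First the cross-terms c_i = x_i·y_{i+1} − x_{i+1}·y_i:
  -5, 17, 14  ⇒  2A = 26, A = 13.
Then Σ (y_i + y_{i+1})·c_i = -52, so ȳ = -52 / (6·13) = -2/3.

-2/3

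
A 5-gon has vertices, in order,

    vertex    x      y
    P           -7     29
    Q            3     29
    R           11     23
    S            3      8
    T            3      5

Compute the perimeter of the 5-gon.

|PQ| = √((10)² + (0)²) = √100 = 10
|QR| = √((8)² + (-6)²) = √100 = 10
|RS| = √((-8)² + (-15)²) = √289 = 17
|ST| = √((0)² + (-3)²) = √9 = 3
|TP| = √((-10)² + (24)²) = √676 = 26
Perimeter = 10 + 10 + 17 + 3 + 26 = 66.

66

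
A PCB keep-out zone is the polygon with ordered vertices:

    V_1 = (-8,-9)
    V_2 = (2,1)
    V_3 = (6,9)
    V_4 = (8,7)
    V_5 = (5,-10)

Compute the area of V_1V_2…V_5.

Apply the shoelace formula: 2A = Σ (x_i·y_{i+1} − x_{i+1}·y_i), indices taken mod 5.
Cross-terms: 10, 12, -30, -115, -125  ⇒  Σ = -248
Area = |Σ|/2 = 124.

124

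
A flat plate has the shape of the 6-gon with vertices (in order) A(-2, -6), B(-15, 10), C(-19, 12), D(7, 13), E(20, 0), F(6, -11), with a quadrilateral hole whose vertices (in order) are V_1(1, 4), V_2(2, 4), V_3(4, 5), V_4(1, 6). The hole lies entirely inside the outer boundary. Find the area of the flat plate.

481

Outer boundary:
Apply Gauss's area formula: 2A = Σ (x_i·y_{i+1} − x_{i+1}·y_i), indices taken mod 6.
Cross-terms: -110, 10, -331, -260, -220, -58  ⇒  Σ = -969
Area = |Σ|/2 = 484.5.
Hole:
Apply the shoelace formula: 2A = Σ (x_i·y_{i+1} − x_{i+1}·y_i), indices taken mod 4.
Σ = (-4) + (-6) + (19) + (-2) = 7
Area = |Σ|/2 = 3.5.
Net area = 484.5 − 3.5 = 481.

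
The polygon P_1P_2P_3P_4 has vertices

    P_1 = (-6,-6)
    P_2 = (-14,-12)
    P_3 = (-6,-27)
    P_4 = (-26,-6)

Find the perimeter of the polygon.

|P_1P_2| = √((-8)² + (-6)²) = √100 = 10
|P_2P_3| = √((8)² + (-15)²) = √289 = 17
|P_3P_4| = √((-20)² + (21)²) = √841 = 29
|P_4P_1| = √((20)² + (0)²) = √400 = 20
Perimeter = 10 + 17 + 29 + 20 = 76.

76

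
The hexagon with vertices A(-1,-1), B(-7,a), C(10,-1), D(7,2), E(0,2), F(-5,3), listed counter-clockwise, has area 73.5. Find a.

Write out the shoelace sum; only the two edges meeting at B involve a:
2·Area = [((-1)·a − (-7)·(-1)) + ((-7)·(-1) − 10·a)] + 59
       = -11·a + 59 = 147
⇒ a = -8.

-8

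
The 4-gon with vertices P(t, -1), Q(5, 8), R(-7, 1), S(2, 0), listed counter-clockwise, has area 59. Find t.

7

Write out the shoelace sum; only the two edges meeting at P involve t:
2·Area = [(2·(-1) − t·0) + (t·8 − 5·(-1))] + 59
       = 8·t + 62 = 118
⇒ t = 7.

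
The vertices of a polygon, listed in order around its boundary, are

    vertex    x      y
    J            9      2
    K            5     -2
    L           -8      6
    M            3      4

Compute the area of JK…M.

Apply the surveyor's formula: 2A = Σ (x_i·y_{i+1} − x_{i+1}·y_i), indices taken mod 4.
Σ = (-28) + (14) + (-50) + (-30) = -94
Area = |Σ|/2 = 47.

47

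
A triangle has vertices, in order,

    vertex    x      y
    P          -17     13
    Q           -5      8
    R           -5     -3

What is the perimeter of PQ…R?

|PQ| = √((12)² + (-5)²) = √169 = 13
|QR| = √((0)² + (-11)²) = √121 = 11
|RP| = √((-12)² + (16)²) = √400 = 20
Perimeter = 13 + 11 + 20 = 44.

44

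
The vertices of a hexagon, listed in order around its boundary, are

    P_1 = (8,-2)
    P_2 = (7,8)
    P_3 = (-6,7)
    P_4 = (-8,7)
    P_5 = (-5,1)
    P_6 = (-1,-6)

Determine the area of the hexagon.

148.5

P_1→P_2: (8)(8) − (7)(-2) = 78
P_2→P_3: (7)(7) − (-6)(8) = 97
P_3→P_4: (-6)(7) − (-8)(7) = 14
P_4→P_5: (-8)(1) − (-5)(7) = 27
P_5→P_6: (-5)(-6) − (-1)(1) = 31
P_6→P_1: (-1)(-2) − (8)(-6) = 50
Σ = 297
Area = |Σ|/2 = 148.5.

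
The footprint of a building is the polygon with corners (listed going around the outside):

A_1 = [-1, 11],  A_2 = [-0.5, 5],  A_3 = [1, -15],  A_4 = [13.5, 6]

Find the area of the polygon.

Apply the shoelace formula: 2A = Σ (x_i·y_{i+1} − x_{i+1}·y_i), indices taken mod 4.
Cross-terms: 0.5, 2.5, 208.5, 154.5  ⇒  Σ = 366
Area = |Σ|/2 = 183.

183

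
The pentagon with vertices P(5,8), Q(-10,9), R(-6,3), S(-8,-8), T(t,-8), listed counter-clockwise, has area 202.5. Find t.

The doubled signed area Σ (x_i y_{i+1} − x_{i+1} y_i) is linear in t.
With t=0 it equals 325; the coefficient of t is 16 (from the two edges through T).
So 16·t + 325 = 2·202.5 = 405 ⇒ t = 5.

5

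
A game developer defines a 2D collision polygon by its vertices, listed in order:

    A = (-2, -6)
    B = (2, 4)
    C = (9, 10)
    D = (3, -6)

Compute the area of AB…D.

Σ = (4) + (-16) + (-84) + (-30) = -126
Area = |Σ|/2 = 63.

63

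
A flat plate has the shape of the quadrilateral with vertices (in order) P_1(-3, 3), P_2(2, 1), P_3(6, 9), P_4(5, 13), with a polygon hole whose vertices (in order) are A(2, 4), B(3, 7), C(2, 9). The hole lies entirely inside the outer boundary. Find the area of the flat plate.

Outer boundary:
Apply the shoelace formula: 2A = Σ (x_i·y_{i+1} − x_{i+1}·y_i), indices taken mod 4.
Σ = (-9) + (12) + (33) + (54) = 90
Area = |Σ|/2 = 45.
Hole:
Apply the shoelace (surveyor's) formula: 2A = Σ (x_i·y_{i+1} − x_{i+1}·y_i), indices taken mod 3.
Σ = (2) + (13) + (-10) = 5
Area = |Σ|/2 = 2.5.
Net area = 45 − 2.5 = 42.5.

42.5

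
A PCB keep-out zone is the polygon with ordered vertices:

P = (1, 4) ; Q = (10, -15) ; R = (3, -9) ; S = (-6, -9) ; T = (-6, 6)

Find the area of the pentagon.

Apply Gauss's area formula: 2A = Σ (x_i·y_{i+1} − x_{i+1}·y_i), indices taken mod 5.
P→Q: (1)(-15) − (10)(4) = -55
Q→R: (10)(-9) − (3)(-15) = -45
R→S: (3)(-9) − (-6)(-9) = -81
S→T: (-6)(6) − (-6)(-9) = -90
T→P: (-6)(4) − (1)(6) = -30
Σ = -301
Area = |Σ|/2 = 150.5.

150.5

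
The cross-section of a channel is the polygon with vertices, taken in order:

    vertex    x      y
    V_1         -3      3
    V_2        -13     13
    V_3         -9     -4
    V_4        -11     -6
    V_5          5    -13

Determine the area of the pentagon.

164

V_1→V_2: (-3)(13) − (-13)(3) = 0
V_2→V_3: (-13)(-4) − (-9)(13) = 169
V_3→V_4: (-9)(-6) − (-11)(-4) = 10
V_4→V_5: (-11)(-13) − (5)(-6) = 173
V_5→V_1: (5)(3) − (-3)(-13) = -24
Σ = 328
Area = |Σ|/2 = 164.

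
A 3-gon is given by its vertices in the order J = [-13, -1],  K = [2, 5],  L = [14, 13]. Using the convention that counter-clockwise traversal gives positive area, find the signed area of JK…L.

Cross-terms: -63, -44, 155  ⇒  Σ = 48
Signed area = Σ/2 = 24 (positive ⇒ counter-clockwise traversal).

24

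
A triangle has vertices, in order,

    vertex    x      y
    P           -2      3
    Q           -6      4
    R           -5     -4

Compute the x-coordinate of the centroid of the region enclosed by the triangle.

Apply the shoelace formula. First the cross-terms c_i = x_i·y_{i+1} − x_{i+1}·y_i:
  10, 44, -23  ⇒  2A = 31, A = 15.5.
Then Σ (x_i + x_{i+1})·c_i = -403, so x̄ = -403 / (6·15.5) = -13/3.

-13/3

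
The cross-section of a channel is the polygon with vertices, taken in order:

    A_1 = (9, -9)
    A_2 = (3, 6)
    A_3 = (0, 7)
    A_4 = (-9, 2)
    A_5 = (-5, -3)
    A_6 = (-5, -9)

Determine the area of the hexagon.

Apply the shoelace (surveyor's) formula: 2A = Σ (x_i·y_{i+1} − x_{i+1}·y_i), indices taken mod 6.
Σ = (81) + (21) + (63) + (37) + (30) + (126) = 358
Area = |Σ|/2 = 179.

179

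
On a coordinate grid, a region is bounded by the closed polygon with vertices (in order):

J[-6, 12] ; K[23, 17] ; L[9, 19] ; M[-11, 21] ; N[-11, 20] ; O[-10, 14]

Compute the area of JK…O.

162.5

Σ = (-378) + (284) + (398) + (11) + (46) + (-36) = 325
Area = |Σ|/2 = 162.5.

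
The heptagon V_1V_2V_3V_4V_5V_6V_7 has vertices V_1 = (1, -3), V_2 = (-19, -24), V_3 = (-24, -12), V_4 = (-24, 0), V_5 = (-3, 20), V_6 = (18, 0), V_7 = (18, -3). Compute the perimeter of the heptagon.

|V_1V_2| = √((-20)² + (-21)²) = √841 = 29
|V_2V_3| = √((-5)² + (12)²) = √169 = 13
|V_3V_4| = √((0)² + (12)²) = √144 = 12
|V_4V_5| = √((21)² + (20)²) = √841 = 29
|V_5V_6| = √((21)² + (-20)²) = √841 = 29
|V_6V_7| = √((0)² + (-3)²) = √9 = 3
|V_7V_1| = √((-17)² + (0)²) = √289 = 17
Perimeter = 29 + 13 + 12 + 29 + 29 + 3 + 17 = 132.

132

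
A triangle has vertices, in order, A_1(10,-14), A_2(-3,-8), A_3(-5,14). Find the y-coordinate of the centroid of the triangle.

-8/3

Apply the shoelace formula. First the cross-terms c_i = x_i·y_{i+1} − x_{i+1}·y_i:
  -122, -82, -70  ⇒  2A = -274, A = -137.
Then Σ (y_i + y_{i+1})·c_i = 2192, so ȳ = 2192 / (6·(-137)) = -8/3.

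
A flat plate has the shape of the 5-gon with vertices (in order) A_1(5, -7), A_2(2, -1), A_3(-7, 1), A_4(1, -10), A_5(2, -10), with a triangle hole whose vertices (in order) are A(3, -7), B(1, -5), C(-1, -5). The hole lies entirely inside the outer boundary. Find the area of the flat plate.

Outer boundary:
Apply the shoelace formula: 2A = Σ (x_i·y_{i+1} − x_{i+1}·y_i), indices taken mod 5.
A_1→A_2: (5)(-1) − (2)(-7) = 9
A_2→A_3: (2)(1) − (-7)(-1) = -5
A_3→A_4: (-7)(-10) − (1)(1) = 69
A_4→A_5: (1)(-10) − (2)(-10) = 10
A_5→A_1: (2)(-7) − (5)(-10) = 36
Σ = 119
Area = |Σ|/2 = 59.5.
Hole:
Σ = (-8) + (-10) + (22) = 4
Area = |Σ|/2 = 2.
Net area = 59.5 − 2 = 57.5.

57.5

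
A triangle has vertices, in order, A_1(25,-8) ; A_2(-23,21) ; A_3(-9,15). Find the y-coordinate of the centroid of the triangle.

28/3

Apply Gauss's area formula. First the cross-terms c_i = x_i·y_{i+1} − x_{i+1}·y_i:
  341, -156, -303  ⇒  2A = -118, A = -59.
Then Σ (y_i + y_{i+1})·c_i = -3304, so ȳ = -3304 / (6·(-59)) = 28/3.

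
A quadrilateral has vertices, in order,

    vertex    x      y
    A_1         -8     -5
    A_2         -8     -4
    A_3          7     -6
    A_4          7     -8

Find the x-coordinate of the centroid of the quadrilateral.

Apply the shoelace (surveyor's) formula. First the cross-terms c_i = x_i·y_{i+1} − x_{i+1}·y_i:
  -8, 76, -14, -99  ⇒  2A = -45, A = -22.5.
Then Σ (x_i + x_{i+1})·c_i = -45, so x̄ = -45 / (6·(-22.5)) = 1/3.

1/3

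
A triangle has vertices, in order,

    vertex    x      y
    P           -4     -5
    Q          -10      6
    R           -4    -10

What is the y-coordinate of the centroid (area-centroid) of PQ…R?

Apply the surveyor's formula. First the cross-terms c_i = x_i·y_{i+1} − x_{i+1}·y_i:
  -74, 124, -20  ⇒  2A = 30, A = 15.
Then Σ (y_i + y_{i+1})·c_i = -270, so ȳ = -270 / (6·15) = -3.

-3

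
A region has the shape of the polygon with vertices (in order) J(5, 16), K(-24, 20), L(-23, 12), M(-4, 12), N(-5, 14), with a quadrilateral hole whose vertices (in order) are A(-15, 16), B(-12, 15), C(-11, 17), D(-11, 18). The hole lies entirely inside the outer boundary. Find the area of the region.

Outer boundary:
Σ = (484) + (172) + (-228) + (4) + (-150) = 282
Area = |Σ|/2 = 141.
Hole:
Cross-terms: -33, -39, -11, 94  ⇒  Σ = 11
Area = |Σ|/2 = 5.5.
Net area = 141 − 5.5 = 135.5.

135.5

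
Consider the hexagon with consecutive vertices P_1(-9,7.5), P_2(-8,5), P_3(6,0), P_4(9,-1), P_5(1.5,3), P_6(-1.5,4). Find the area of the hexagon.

Apply the surveyor's formula: 2A = Σ (x_i·y_{i+1} − x_{i+1}·y_i), indices taken mod 6.
Σ = (15) + (-30) + (-6) + (28.5) + (10.5) + (24.75) = 42.75
Area = |Σ|/2 = 21.375.

21.375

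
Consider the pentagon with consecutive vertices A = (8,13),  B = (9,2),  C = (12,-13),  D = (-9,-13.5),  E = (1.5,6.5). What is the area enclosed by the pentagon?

295.875

Σ = (-101) + (-141) + (-279) + (-38.25) + (-32.5) = -591.75
Area = |Σ|/2 = 295.875.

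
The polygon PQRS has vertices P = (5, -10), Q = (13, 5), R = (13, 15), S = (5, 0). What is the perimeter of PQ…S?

|PQ| = √((8)² + (15)²) = √289 = 17
|QR| = √((0)² + (10)²) = √100 = 10
|RS| = √((-8)² + (-15)²) = √289 = 17
|SP| = √((0)² + (-10)²) = √100 = 10
Perimeter = 17 + 10 + 17 + 10 = 54.

54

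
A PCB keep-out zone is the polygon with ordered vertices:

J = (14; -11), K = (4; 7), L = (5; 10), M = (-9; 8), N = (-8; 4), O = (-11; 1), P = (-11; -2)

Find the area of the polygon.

261.5

Apply the shoelace (surveyor's) formula: 2A = Σ (x_i·y_{i+1} − x_{i+1}·y_i), indices taken mod 7.
Cross-terms: 142, 5, 130, 28, 36, 33, 149  ⇒  Σ = 523
Area = |Σ|/2 = 261.5.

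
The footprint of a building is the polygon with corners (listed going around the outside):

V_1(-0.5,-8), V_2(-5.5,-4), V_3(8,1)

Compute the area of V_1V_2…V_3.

39.5

Cross-terms: -42, 26.5, -63.5  ⇒  Σ = -79
Area = |Σ|/2 = 39.5.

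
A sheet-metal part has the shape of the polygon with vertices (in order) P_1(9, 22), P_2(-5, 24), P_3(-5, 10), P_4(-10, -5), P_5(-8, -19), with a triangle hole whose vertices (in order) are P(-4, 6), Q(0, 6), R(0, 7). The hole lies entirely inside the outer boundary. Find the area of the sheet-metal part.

331

Outer boundary:
Apply Gauss's area formula: 2A = Σ (x_i·y_{i+1} − x_{i+1}·y_i), indices taken mod 5.
Σ = (326) + (70) + (125) + (150) + (-5) = 666
Area = |Σ|/2 = 333.
Hole:
P→Q: (-4)(6) − (0)(6) = -24
Q→R: (0)(7) − (0)(6) = 0
R→P: (0)(6) − (-4)(7) = 28
Σ = 4
Area = |Σ|/2 = 2.
Net area = 333 − 2 = 331.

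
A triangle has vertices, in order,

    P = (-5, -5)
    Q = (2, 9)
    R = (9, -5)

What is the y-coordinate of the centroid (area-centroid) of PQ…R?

Apply Gauss's area formula. First the cross-terms c_i = x_i·y_{i+1} − x_{i+1}·y_i:
  -35, -91, -70  ⇒  2A = -196, A = -98.
Then Σ (y_i + y_{i+1})·c_i = 196, so ȳ = 196 / (6·(-98)) = -1/3.

-1/3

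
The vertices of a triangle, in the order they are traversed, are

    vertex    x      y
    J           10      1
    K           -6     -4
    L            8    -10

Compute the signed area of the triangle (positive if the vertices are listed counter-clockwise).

83

Σ = (-34) + (92) + (108) = 166
Signed area = Σ/2 = 83 (positive ⇒ counter-clockwise traversal).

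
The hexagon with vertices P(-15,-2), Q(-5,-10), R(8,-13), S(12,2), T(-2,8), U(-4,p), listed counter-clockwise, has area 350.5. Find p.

8

Write out the shoelace sum; only the two edges meeting at U involve p:
2·Area = [((-2)·p − (-4)·8) + ((-4)·(-2) − (-15)·p)] + 557
       = 13·p + 597 = 701
⇒ p = 8.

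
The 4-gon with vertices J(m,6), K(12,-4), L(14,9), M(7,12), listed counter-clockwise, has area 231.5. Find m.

-14

The doubled signed area Σ (x_i y_{i+1} − x_{i+1} y_i) is linear in m.
With m=0 it equals 239; the coefficient of m is -16 (from the two edges through J).
So -16·m + 239 = 2·231.5 = 463 ⇒ m = -14.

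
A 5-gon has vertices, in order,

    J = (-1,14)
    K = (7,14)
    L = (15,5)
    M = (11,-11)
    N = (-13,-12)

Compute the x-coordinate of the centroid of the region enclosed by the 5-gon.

436/183

Apply the surveyor's formula. First the cross-terms c_i = x_i·y_{i+1} − x_{i+1}·y_i:
  -112, -175, -220, -275, -194  ⇒  2A = -976, A = -488.
Then Σ (x_i + x_{i+1})·c_i = -6976, so x̄ = -6976 / (6·(-488)) = 436/183.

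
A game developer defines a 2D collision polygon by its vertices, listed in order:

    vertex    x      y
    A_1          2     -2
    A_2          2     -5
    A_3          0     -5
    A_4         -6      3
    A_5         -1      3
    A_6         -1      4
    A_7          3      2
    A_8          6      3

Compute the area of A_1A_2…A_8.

Apply Gauss's area formula: 2A = Σ (x_i·y_{i+1} − x_{i+1}·y_i), indices taken mod 8.
Σ = (-6) + (-10) + (-30) + (-15) + (-1) + (-14) + (-3) + (-18) = -97
Area = |Σ|/2 = 48.5.

48.5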